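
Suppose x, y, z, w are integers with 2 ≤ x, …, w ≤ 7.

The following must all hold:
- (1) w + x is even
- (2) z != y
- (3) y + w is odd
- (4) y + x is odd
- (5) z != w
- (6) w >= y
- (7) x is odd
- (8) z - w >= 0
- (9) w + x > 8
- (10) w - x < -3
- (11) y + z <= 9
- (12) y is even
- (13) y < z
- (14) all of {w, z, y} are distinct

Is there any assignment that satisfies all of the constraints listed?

One satisfying assignment is x = 7, y = 2, z = 4, w = 3.
For the less obvious constraints — constraint 8: z - w = 1; constraint 9: w + x = 10; constraint 10: w - x = -4 — and the others hold by inspection.

Satisfiable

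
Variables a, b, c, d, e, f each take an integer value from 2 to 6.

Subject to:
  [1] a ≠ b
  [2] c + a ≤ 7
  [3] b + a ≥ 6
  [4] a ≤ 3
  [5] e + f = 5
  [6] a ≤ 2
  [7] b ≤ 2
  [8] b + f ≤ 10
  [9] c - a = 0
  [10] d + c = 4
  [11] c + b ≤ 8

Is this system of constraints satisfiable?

From constraint 7: b ≤ 2. From constraint 6: a ≤ 2. Hence b + a ≤ 4. But constraint 3 requires b + a ≥ 6, and 6 > 4. Contradiction.

Unsatisfiable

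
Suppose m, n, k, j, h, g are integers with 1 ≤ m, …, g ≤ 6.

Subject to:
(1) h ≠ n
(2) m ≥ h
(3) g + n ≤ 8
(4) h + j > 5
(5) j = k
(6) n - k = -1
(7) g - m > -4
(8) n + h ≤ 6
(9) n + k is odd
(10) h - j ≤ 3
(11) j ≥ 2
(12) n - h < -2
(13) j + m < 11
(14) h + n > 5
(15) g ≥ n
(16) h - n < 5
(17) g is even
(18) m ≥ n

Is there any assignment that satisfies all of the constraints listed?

Satisfiable

Take m = 6, n = 1, k = 2, j = 2, h = 5, g = 4. Then constraint 3: g + n = 5; constraint 4: h + j = 7, and every other listed constraint is also met.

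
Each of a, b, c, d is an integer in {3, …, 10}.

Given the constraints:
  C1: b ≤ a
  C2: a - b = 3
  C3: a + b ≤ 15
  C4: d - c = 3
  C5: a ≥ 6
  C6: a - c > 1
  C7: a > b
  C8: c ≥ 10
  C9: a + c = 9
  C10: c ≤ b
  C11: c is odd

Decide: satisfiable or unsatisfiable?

From constraint 5: a ≥ 6. From constraints 8 and 10: b ≥ c ≥ 10. Hence a + b ≥ 16. But constraint 3 requires a + b ≤ 15, and 15 < 16. Contradiction.

Unsatisfiable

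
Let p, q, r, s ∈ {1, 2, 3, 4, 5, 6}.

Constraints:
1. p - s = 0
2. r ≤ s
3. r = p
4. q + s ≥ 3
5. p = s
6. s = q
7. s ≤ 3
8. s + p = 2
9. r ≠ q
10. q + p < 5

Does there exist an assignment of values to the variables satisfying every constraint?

From constraints 3, 5, and 6, r = p = s = q, so r = q. But constraint 9 says r ≠ q. Contradiction.

Unsatisfiable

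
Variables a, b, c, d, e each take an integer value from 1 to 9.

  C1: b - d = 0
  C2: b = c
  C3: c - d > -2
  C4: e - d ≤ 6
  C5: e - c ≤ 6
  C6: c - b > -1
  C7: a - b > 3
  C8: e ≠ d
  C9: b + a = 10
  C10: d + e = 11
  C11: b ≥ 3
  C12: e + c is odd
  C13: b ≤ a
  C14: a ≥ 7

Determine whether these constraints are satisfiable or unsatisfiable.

Satisfiable

The assignment a = 7, b = 3, c = 3, d = 3, e = 8 works:
  constraint 1 holds since b - d = 0.
  constraint 3 holds since c - d = 0.
  constraint 4 holds since e - d = 5.
The rest check out directly.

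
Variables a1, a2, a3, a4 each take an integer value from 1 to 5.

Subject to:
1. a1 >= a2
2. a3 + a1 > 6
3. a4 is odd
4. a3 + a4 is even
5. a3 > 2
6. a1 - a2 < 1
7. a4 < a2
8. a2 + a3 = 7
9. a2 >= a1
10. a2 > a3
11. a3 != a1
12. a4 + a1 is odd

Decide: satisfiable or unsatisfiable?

Setting (a1, a2, a3, a4) = (4, 4, 3, 1) satisfies everything: constraint 2: a3 + a1 = 7; constraint 6: a1 - a2 = 0; constraint 8: a2 + a3 = 7, and the others follow.

Satisfiable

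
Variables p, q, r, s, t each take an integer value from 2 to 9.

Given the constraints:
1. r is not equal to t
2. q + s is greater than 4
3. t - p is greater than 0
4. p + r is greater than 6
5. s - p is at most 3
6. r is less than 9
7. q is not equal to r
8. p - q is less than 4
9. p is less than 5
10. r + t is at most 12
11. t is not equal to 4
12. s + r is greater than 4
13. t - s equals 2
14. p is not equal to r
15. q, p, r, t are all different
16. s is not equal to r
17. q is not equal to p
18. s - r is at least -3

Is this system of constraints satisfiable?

The assignment p = 3, q = 2, r = 4, s = 3, t = 5 works:
  constraint 2 holds since q + s = 5.
  constraint 3 holds since t - p = 2.
The rest check out directly.

Satisfiable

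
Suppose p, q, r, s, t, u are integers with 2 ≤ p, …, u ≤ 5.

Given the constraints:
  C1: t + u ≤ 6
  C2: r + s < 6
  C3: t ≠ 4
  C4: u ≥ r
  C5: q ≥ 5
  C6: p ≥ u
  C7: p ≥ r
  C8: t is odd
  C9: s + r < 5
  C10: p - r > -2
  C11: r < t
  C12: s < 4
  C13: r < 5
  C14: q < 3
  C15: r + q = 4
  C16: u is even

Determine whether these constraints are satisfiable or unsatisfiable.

Unsatisfiable

From constraint 5: q ≥ 5. From constraint 14: q ≤ 2. But 2 < 5, so no value of q works.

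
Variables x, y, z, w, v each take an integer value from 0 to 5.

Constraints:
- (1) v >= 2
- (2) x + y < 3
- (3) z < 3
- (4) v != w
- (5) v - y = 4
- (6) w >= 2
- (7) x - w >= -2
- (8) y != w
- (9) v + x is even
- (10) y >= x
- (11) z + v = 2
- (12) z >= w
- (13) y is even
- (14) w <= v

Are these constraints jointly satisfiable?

Unsatisfiable

From constraints 6 and 12: z ≥ w ≥ 2. From constraint 1: v ≥ 2. Hence z + v ≥ 4. But constraint 11 requires z + v = 2, and 2 < 4. Contradiction.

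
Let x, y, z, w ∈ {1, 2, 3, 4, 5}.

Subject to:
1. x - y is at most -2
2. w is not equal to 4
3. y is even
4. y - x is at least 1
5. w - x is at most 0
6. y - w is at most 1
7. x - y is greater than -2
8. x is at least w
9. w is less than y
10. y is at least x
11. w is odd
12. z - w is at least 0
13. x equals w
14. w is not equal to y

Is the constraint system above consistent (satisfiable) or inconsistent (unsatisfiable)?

Constraints 1, 5, and 6 give y − x ≥ 2, x − w ≥ 0, w − y ≥ -1.
Adding all 3 inequalities: the left sides telescope to 0, and the right sides sum to 2 + 0 + (-1) = 1. So 0 ≥ 1, which is false.

Unsatisfiable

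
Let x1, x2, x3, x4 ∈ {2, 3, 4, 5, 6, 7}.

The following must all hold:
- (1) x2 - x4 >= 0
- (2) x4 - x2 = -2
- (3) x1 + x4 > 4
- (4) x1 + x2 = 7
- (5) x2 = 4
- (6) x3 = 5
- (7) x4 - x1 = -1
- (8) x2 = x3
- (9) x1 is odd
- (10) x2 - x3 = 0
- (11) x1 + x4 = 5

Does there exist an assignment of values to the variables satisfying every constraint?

Constraint 5 fixes x2 = 4 and constraint 6 fixes x3 = 5, but constraint 8 requires x2 = x3. Since 4 ≠ 5, contradiction.

Unsatisfiable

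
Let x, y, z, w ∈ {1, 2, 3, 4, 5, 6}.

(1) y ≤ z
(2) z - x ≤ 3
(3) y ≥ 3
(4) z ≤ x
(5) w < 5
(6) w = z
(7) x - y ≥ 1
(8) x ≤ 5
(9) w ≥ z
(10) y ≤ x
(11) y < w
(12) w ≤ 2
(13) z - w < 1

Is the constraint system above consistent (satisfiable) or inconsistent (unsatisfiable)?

From constraints 1 and 3: z ≥ y and y ≥ 3, so z ≥ 3. From constraints 9 and 12: z ≤ w and w ≤ 2, so z ≤ 2. But 2 < 3, so no value of z works.

Unsatisfiable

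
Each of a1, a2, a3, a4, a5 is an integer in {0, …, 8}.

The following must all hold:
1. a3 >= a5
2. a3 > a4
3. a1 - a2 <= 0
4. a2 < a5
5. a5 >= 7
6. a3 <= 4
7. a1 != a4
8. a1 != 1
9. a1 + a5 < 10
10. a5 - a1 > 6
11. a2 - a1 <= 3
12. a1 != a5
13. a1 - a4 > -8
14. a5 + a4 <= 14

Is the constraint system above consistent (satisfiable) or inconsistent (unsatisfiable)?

Unsatisfiable

From constraint 5: a5 ≥ 7. From constraints 1 and 6: a5 ≤ a3 and a3 ≤ 4, so a5 ≤ 4. But 4 < 7, so no value of a5 works.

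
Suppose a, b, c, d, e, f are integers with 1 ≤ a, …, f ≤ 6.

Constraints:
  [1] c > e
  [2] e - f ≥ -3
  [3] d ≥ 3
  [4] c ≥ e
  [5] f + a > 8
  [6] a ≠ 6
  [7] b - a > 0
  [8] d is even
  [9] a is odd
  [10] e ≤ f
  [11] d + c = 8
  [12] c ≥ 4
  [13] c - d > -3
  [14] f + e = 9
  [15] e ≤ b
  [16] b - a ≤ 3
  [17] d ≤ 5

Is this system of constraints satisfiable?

Satisfiable

The assignment a = 5, b = 6, c = 4, d = 4, e = 3, f = 6 works:
  constraint 2 holds since e - f = -3.
  constraint 5 holds since f + a = 11.
The rest check out directly.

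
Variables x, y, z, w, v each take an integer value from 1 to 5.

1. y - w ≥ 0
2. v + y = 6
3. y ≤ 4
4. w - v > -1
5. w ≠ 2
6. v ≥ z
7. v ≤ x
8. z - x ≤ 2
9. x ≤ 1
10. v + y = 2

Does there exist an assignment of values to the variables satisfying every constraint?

From constraints 7 and 9: v ≤ x ≤ 1. From constraint 3: y ≤ 4. Hence v + y ≤ 5. But constraint 2 requires v + y = 6, and 6 > 5. Contradiction.

Unsatisfiable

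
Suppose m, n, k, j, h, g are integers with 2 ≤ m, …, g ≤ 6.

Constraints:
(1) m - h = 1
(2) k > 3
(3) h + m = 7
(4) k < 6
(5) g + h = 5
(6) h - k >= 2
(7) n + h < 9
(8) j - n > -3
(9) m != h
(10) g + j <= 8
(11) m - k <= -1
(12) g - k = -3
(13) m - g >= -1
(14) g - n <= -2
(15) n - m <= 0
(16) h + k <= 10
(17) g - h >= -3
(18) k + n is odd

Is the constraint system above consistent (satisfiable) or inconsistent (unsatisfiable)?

Unsatisfiable

Constraints 6, 11, 14, 15, and 17 give m − n ≥ 0, n − g ≥ 2, g − h ≥ -3, h − k ≥ 2, k − m ≥ 1.
Adding all 5 inequalities: the left sides telescope to 0, and the right sides sum to 0 + 2 + (-3) + 2 + 1 = 2. So 0 ≥ 2, which is false.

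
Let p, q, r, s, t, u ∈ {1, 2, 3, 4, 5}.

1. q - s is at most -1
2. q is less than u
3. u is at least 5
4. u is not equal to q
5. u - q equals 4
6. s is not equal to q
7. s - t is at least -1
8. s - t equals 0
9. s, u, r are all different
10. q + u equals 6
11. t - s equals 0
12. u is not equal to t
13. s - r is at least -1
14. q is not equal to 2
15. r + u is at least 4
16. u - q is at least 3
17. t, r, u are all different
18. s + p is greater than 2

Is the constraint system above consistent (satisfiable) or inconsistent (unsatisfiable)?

Setting (p, q, r, s, t, u) = (3, 1, 1, 2, 2, 5) satisfies everything: constraint 1: q - s = -1; constraint 5: u - q = 4, and the others follow.

Satisfiable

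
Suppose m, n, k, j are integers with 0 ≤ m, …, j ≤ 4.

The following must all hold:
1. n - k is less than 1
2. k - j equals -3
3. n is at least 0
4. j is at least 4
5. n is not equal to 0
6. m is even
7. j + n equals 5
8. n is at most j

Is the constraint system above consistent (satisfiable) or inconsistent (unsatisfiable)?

Satisfiable

Setting (m, n, k, j) = (4, 1, 1, 4) satisfies everything: constraint 1: n - k = 0; constraint 2: k - j = -3; constraint 7: j + n = 5, and the others follow.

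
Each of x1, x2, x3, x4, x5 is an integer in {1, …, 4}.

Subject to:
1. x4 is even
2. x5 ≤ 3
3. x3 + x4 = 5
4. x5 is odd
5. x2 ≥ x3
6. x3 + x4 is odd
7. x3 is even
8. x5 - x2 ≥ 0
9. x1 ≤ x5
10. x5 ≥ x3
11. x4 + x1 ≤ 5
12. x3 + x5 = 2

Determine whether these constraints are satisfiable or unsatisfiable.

Unsatisfiable

Constraint 7 makes x3 even and constraint 1 makes x4 even, so x3 + x4 must be even. Constraint 6 says x3 + x4 is odd — contradiction.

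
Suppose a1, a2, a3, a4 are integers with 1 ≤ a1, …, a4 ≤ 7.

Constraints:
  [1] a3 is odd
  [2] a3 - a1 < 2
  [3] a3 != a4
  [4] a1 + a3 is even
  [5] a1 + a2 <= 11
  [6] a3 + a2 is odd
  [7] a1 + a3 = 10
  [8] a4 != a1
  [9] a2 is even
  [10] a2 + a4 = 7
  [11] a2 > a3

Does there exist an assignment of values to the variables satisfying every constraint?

Satisfiable

Try a1 = 5, a2 = 6, a3 = 5, a4 = 1.
Check constraint 2: a3 - a1 = 0; constraint 5: a1 + a2 = 11. The remaining constraints are straightforward to verify.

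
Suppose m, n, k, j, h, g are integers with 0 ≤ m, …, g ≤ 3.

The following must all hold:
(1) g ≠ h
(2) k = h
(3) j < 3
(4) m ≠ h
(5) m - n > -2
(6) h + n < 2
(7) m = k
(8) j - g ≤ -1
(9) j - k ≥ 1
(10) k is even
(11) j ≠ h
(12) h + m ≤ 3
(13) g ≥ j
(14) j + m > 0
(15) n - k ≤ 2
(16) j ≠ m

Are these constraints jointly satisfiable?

Unsatisfiable

From constraints 2 and 7, m = k = h, so m = h. But constraint 4 says m ≠ h. Contradiction.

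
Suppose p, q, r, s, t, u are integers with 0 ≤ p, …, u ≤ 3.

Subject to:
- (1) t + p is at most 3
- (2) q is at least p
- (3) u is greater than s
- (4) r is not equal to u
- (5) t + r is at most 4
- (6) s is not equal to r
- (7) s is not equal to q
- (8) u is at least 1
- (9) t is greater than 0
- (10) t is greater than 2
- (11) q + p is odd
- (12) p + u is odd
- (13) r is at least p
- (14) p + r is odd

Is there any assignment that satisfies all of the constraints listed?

One satisfying assignment is p = 0, q = 3, r = 1, s = 0, t = 3, u = 3.
For the less obvious constraints — constraint 1: t + p = 3; constraint 5: t + r = 4; constraint 11: q + p = 3 is odd — and the others hold by inspection.

Satisfiable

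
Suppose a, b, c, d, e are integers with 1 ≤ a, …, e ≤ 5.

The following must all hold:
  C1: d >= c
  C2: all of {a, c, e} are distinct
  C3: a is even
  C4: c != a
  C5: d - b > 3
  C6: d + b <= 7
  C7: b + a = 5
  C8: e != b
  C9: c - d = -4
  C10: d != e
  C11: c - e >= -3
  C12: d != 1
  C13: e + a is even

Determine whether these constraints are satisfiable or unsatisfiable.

Take a = 4, b = 1, c = 1, d = 5, e = 2. Then constraint 5: d - b = 4; constraint 6: d + b = 6, and every other listed constraint is also met.

Satisfiable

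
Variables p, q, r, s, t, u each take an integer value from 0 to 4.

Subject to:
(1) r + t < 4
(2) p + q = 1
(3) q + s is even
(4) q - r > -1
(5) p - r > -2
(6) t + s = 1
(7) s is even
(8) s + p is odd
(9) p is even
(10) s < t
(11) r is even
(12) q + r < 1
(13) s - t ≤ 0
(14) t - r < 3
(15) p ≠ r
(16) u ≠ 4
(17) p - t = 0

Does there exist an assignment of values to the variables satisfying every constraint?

Unsatisfiable

Constraint 7 makes s even and constraint 9 makes p even, so s + p must be even. Constraint 8 says s + p is odd — contradiction.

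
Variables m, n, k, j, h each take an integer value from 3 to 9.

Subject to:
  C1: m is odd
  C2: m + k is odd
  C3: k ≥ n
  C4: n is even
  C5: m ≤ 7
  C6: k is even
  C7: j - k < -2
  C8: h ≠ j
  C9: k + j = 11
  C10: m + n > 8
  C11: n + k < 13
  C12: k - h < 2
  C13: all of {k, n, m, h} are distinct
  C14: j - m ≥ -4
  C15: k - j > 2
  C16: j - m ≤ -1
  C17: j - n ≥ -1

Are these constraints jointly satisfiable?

The assignment m = 5, n = 4, k = 8, j = 3, h = 9 works:
  constraint 7 holds since j - k = -5.
  constraint 9 holds since k + j = 11.
  constraint 10 holds since m + n = 9.
The rest check out directly.

Satisfiable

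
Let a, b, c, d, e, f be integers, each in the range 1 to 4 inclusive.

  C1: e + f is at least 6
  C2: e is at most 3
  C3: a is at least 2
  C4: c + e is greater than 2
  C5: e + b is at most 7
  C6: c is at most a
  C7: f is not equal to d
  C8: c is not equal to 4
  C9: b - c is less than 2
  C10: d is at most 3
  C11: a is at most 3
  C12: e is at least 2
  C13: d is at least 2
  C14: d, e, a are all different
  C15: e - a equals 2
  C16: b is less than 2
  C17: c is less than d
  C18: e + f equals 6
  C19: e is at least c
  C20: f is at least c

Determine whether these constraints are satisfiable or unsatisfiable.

Constraints 2, 3, 10, 11, 12, and 13 confine each of d, e, a to the 2 values {2, 3}.
Constraint 14 requires all 3 of them to be distinct, but only 2 values are available — impossible by the pigeonhole principle.

Unsatisfiable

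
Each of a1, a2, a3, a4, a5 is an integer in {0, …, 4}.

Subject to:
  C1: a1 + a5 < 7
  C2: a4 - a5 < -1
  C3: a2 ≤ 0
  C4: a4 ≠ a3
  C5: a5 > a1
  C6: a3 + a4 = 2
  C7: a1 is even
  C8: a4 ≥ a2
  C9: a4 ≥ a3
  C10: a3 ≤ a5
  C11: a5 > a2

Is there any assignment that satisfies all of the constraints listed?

Satisfiable

Take a1 = 2, a2 = 0, a3 = 0, a4 = 2, a5 = 4. Then constraint 1: a1 + a5 = 6; constraint 2: a4 - a5 = -2, and every other listed constraint is also met.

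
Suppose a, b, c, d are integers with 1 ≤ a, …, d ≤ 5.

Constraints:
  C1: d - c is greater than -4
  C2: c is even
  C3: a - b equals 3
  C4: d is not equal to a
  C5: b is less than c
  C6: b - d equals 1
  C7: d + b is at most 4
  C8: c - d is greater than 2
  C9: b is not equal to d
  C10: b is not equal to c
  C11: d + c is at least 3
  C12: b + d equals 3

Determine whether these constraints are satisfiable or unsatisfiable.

Satisfiable

Take a = 5, b = 2, c = 4, d = 1. Then constraint 1: d - c = -3; constraint 3: a - b = 3; constraint 6: b - d = 1, and every other listed constraint is also met.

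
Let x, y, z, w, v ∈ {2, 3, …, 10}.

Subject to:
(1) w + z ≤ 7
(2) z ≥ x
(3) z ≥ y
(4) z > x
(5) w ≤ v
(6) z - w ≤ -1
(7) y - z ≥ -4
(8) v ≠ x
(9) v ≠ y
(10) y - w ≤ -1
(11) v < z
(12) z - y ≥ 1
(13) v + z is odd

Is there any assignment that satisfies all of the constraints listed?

Constraints 5, 6, and 11 give z < w, w ≤ v, v < z. Chaining: z < w ≤ v < z, which forces z < z — impossible.

Unsatisfiable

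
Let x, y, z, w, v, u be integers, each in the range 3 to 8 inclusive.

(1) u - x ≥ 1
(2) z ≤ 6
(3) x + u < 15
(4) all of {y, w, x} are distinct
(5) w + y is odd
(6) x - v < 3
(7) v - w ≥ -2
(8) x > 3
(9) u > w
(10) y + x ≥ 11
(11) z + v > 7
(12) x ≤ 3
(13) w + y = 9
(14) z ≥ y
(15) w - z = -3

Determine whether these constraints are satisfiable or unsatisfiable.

Unsatisfiable

From constraints 2 and 14: y ≤ z ≤ 6. From constraint 12: x ≤ 3. Hence y + x ≤ 9. But constraint 10 requires y + x ≥ 11, and 11 > 9. Contradiction.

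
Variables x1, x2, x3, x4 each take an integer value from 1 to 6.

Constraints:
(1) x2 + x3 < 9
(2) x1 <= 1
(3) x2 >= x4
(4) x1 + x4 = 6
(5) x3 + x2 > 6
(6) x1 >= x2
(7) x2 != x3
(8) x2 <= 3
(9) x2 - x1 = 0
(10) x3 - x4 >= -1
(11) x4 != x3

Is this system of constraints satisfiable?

Unsatisfiable

From constraint 2: x1 ≤ 1. From constraints 3 and 8: x4 ≤ x2 ≤ 3. Hence x1 + x4 ≤ 4. But constraint 4 requires x1 + x4 = 6, and 6 > 4. Contradiction.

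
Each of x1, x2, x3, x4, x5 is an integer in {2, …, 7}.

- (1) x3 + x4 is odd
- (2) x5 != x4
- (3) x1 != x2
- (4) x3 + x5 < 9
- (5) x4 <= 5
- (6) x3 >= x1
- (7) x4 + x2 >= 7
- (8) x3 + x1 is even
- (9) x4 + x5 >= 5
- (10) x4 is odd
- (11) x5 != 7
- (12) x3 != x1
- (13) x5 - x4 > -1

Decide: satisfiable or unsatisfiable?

The assignment x1 = 2, x2 = 6, x3 = 4, x4 = 3, x5 = 4 works:
  constraint 4 holds since x3 + x5 = 8.
  constraint 7 holds since x4 + x2 = 9.
The rest check out directly.

Satisfiable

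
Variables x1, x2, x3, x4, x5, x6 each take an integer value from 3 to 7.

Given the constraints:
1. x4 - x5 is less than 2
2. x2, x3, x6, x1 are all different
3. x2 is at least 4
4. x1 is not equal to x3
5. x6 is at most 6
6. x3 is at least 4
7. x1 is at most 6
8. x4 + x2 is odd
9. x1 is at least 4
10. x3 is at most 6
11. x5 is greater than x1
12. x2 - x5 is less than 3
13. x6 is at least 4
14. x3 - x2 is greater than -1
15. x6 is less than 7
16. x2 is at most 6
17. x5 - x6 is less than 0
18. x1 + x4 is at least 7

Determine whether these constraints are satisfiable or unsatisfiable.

Unsatisfiable

Constraints 3, 5, 6, 7, 9, 10, 13, and 16 confine each of x2, x3, x6, x1 to the 3 values {4, …, 6}.
Constraint 2 requires all 4 of them to be distinct, but only 3 values are available — impossible by the pigeonhole principle.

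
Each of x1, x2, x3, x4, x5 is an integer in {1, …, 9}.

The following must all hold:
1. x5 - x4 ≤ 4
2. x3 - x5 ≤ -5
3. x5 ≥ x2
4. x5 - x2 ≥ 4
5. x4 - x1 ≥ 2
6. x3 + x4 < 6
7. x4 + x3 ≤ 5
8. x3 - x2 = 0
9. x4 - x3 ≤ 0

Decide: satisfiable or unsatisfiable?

Constraints 1, 2, and 9 give x3 − x4 ≥ 0, x4 − x5 ≥ -4, x5 − x3 ≥ 5.
Adding all 3 inequalities: the left sides telescope to 0, and the right sides sum to 0 + (-4) + 5 = 1. So 0 ≥ 1, which is false.

Unsatisfiable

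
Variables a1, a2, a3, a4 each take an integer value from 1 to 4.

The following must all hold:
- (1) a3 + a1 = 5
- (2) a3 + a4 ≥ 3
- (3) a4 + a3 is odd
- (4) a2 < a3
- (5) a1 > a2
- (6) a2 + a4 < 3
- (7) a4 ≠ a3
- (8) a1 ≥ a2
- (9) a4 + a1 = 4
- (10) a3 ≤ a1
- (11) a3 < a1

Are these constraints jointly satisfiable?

The assignment a1 = 3, a2 = 1, a3 = 2, a4 = 1 works:
  constraint 1 holds since a3 + a1 = 5.
  constraint 2 holds since a3 + a4 = 3.
The rest check out directly.

Satisfiable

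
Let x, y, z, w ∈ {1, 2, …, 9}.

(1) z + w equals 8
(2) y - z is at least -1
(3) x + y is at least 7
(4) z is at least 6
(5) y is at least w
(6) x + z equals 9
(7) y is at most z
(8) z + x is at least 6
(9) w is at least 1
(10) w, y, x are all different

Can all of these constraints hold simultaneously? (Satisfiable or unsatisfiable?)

One satisfying assignment is x = 3, y = 5, z = 6, w = 2.
For the less obvious constraints — constraint 1: z + w = 8; constraint 2: y - z = -1; constraint 3: x + y = 8 — and the others hold by inspection.

Satisfiable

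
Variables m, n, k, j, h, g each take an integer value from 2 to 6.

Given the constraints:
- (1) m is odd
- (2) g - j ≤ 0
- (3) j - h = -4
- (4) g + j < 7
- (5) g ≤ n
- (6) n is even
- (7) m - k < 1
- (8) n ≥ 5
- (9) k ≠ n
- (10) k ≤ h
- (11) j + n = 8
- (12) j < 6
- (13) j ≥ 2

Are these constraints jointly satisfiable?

Satisfiable

Try m = 3, n = 6, k = 3, j = 2, h = 6, g = 2.
Check constraint 2: g - j = 0; constraint 3: j - h = -4; constraint 4: g + j = 4. The remaining constraints are straightforward to verify.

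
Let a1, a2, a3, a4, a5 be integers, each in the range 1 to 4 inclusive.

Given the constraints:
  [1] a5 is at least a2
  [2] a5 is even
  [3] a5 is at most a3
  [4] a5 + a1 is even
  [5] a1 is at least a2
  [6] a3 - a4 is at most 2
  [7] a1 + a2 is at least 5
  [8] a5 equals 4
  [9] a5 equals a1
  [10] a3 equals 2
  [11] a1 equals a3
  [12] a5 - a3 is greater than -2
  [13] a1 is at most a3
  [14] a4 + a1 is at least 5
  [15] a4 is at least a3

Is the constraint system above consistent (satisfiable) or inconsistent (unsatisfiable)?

Constraint 8 fixes a5 = 4 and constraint 10 fixes a3 = 2. Constraints 9 and 11 give a5 = a1 = a3, so a5 = a3. But 4 ≠ 2 — contradiction.

Unsatisfiable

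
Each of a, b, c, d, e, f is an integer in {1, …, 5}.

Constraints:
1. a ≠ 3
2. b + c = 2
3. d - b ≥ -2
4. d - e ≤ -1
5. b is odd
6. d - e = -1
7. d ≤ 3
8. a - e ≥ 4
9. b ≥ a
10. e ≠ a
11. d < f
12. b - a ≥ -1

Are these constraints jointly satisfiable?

Constraints 3, 4, 8, and 12 give e − d ≥ 1, d − b ≥ -2, b − a ≥ -1, a − e ≥ 4.
Adding all 4 inequalities: the left sides telescope to 0, and the right sides sum to 1 + (-2) + (-1) + 4 = 2. So 0 ≥ 2, which is false.

Unsatisfiable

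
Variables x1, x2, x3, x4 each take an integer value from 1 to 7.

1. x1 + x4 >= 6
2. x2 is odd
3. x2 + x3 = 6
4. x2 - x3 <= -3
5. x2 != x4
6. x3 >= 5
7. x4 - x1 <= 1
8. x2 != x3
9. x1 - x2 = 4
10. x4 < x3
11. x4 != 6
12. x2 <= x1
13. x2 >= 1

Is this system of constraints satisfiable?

The assignment x1 = 5, x2 = 1, x3 = 5, x4 = 3 works:
  constraint 1 holds since x1 + x4 = 8.
  constraint 3 holds since x2 + x3 = 6.
  constraint 4 holds since x2 - x3 = -4.
The rest check out directly.

Satisfiable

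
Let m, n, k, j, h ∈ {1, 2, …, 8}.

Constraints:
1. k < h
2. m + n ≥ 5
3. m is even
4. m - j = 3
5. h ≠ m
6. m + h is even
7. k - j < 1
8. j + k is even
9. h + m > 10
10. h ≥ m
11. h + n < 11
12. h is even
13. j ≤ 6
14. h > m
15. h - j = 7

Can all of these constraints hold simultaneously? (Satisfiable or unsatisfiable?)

Satisfiable

The assignment m = 4, n = 1, k = 1, j = 1, h = 8 works:
  constraint 2 holds since m + n = 5.
  constraint 4 holds since m - j = 3.
  constraint 7 holds since k - j = 0.
The rest check out directly.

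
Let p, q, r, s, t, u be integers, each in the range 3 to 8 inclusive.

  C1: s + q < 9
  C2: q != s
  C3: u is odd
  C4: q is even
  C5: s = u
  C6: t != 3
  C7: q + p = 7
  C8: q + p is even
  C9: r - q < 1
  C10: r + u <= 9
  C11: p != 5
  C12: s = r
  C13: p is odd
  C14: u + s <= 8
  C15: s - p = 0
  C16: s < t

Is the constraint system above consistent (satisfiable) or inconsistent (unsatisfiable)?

Constraint 4 makes q even and constraint 13 makes p odd, so q + p must be odd. Constraint 8 says q + p is even — contradiction.

Unsatisfiable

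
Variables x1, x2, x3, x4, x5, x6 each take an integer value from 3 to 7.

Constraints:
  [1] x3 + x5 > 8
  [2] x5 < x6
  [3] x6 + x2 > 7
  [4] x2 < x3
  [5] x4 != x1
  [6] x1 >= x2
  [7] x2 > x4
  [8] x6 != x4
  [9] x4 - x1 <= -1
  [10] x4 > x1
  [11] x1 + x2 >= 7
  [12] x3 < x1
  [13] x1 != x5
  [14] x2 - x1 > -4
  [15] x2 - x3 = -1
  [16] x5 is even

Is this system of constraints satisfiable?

Constraints 4, 7, 10, and 12 give x3 < x1, x1 < x4, x4 < x2, x2 < x3. Chaining: x3 < x1 < x4 < x2 < x3, which forces x3 < x3 — impossible.

Unsatisfiable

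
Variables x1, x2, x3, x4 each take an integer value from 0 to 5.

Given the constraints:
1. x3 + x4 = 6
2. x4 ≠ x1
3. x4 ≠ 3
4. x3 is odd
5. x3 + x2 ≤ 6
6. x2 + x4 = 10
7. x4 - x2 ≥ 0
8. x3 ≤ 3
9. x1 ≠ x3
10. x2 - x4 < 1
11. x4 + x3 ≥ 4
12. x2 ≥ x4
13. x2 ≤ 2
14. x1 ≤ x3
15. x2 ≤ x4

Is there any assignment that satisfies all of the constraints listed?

Unsatisfiable

From constraint 8: x3 ≤ 3. From constraints 12 and 13: x4 ≤ x2 ≤ 2. Hence x3 + x4 ≤ 5. But constraint 1 requires x3 + x4 = 6, and 6 > 5. Contradiction.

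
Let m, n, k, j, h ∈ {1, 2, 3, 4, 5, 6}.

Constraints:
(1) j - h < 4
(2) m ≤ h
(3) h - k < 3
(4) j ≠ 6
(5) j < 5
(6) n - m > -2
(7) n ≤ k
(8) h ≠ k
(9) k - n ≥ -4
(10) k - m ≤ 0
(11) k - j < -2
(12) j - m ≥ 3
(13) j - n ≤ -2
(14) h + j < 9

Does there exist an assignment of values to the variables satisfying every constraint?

Unsatisfiable

Constraints 9, 10, 12, and 13 give m − k ≥ 0, k − n ≥ -4, n − j ≥ 2, j − m ≥ 3.
Adding all 4 inequalities: the left sides telescope to 0, and the right sides sum to 0 + (-4) + 2 + 3 = 1. So 0 ≥ 1, which is false.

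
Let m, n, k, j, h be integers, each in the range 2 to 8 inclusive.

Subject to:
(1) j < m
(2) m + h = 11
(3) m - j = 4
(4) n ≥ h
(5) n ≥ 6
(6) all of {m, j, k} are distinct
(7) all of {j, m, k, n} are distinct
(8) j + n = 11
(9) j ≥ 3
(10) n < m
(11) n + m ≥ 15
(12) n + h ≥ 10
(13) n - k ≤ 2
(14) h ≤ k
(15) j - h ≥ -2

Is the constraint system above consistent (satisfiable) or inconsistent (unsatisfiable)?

Satisfiable

Take m = 8, n = 7, k = 5, j = 4, h = 3. Then constraint 2: m + h = 11; constraint 3: m - j = 4; constraint 8: j + n = 11, and every other listed constraint is also met.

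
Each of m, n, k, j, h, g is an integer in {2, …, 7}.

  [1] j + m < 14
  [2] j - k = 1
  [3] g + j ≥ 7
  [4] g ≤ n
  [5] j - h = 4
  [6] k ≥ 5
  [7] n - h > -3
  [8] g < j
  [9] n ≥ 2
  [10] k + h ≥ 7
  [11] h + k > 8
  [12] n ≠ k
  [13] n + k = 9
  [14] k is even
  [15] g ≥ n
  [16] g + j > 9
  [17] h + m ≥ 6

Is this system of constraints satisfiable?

One satisfying assignment is m = 6, n = 3, k = 6, j = 7, h = 3, g = 3.
For the less obvious constraints — constraint 1: j + m = 13; constraint 2: j - k = 1; constraint 3: g + j = 10 — and the others hold by inspection.

Satisfiable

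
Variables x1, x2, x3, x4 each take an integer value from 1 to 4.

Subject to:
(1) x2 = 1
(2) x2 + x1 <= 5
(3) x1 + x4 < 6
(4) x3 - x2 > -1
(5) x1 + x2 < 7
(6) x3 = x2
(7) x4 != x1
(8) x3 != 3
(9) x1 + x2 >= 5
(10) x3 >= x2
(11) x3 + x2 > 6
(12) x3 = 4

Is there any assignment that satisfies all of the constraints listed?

Unsatisfiable

Constraint 12 fixes x3 = 4 and constraint 1 fixes x2 = 1, but constraint 6 requires x3 = x2. Since 4 ≠ 1, contradiction.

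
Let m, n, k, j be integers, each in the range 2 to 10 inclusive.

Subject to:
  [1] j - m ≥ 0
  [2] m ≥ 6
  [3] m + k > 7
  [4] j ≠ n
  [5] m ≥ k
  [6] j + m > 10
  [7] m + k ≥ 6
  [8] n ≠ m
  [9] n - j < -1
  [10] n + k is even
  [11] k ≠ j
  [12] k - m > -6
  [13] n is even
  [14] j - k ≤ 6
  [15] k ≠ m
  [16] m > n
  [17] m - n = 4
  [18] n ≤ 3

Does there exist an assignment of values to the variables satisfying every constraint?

Satisfiable

Take m = 6, n = 2, k = 2, j = 6. Then constraint 1: j - m = 0; constraint 3: m + k = 8, and every other listed constraint is also met.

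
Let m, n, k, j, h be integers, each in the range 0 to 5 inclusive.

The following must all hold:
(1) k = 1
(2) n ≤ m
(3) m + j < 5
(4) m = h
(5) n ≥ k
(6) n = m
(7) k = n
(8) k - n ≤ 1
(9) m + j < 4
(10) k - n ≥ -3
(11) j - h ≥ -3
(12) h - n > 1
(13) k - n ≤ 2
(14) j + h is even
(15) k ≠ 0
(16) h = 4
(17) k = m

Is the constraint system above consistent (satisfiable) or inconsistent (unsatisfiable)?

Constraint 1 fixes k = 1 and constraint 16 fixes h = 4. Constraints 4, 6, and 7 give k = n = m = h, so k = h. But 1 ≠ 4 — contradiction.

Unsatisfiable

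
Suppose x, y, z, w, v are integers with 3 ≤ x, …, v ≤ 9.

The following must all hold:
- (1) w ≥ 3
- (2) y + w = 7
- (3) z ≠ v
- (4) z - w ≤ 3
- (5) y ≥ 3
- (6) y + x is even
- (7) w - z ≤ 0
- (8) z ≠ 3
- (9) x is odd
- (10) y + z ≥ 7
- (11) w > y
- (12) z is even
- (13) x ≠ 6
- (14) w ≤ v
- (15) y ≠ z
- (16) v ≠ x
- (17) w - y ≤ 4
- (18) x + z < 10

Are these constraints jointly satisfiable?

Take x = 5, y = 3, z = 4, w = 4, v = 6. Then constraint 2: y + w = 7; constraint 4: z - w = 0; constraint 7: w - z = 0, and every other listed constraint is also met.

Satisfiable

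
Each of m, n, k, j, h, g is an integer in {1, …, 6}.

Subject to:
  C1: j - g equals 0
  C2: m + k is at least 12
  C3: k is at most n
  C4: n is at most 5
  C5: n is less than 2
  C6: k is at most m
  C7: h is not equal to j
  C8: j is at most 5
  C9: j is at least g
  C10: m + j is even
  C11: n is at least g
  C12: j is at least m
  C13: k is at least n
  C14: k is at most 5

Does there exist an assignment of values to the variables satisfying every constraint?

From constraints 8 and 12: m ≤ j ≤ 5. From constraint 14: k ≤ 5. Hence m + k ≤ 10. But constraint 2 requires m + k ≥ 12, and 12 > 10. Contradiction.

Unsatisfiable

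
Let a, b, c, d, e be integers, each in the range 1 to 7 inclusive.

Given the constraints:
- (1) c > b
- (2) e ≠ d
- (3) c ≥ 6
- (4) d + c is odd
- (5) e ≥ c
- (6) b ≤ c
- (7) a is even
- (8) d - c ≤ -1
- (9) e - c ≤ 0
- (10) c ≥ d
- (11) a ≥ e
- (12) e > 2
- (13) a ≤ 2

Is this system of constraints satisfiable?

From constraints 3 and 5: e ≥ c and c ≥ 6, so e ≥ 6. From constraints 11 and 13: e ≤ a and a ≤ 2, so e ≤ 2. But 2 < 6, so no value of e works.

Unsatisfiable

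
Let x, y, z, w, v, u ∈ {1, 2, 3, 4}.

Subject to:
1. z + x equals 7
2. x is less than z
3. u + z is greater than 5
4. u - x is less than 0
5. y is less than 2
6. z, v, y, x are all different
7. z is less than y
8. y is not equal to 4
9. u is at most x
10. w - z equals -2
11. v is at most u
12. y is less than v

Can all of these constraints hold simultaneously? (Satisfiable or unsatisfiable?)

Unsatisfiable

Constraints 2, 4, 7, 11, and 12 give v ≤ u, u < x, x < z, z < y, y < v. Chaining: v ≤ u < x < z < y < v, which forces v < v — impossible.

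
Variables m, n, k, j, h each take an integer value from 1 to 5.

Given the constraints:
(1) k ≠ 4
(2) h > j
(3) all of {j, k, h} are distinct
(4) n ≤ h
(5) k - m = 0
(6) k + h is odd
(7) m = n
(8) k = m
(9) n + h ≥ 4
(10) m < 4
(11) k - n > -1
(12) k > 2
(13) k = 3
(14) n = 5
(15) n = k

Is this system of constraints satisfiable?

Constraint 13 fixes k = 3 and constraint 14 fixes n = 5. Constraints 7 and 8 give k = m = n, so k = n. But 3 ≠ 5 — contradiction.

Unsatisfiable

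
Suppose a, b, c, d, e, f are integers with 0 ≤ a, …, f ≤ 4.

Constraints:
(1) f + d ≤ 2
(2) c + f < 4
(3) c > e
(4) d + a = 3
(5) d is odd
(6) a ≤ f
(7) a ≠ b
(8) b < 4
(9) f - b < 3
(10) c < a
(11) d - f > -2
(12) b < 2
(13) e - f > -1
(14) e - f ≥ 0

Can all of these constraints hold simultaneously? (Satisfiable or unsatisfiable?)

Unsatisfiable

Constraints 3, 6, 10, and 14 give f ≤ e, e < c, c < a, a ≤ f. Chaining: f ≤ e < c < a ≤ f, which forces f < f — impossible.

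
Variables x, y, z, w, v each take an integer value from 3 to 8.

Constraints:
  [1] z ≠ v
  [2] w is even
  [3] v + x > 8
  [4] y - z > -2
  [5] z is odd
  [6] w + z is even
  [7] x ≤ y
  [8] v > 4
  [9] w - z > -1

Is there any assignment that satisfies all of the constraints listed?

Constraint 2 makes w even and constraint 5 makes z odd, so w + z must be odd. Constraint 6 says w + z is even — contradiction.

Unsatisfiable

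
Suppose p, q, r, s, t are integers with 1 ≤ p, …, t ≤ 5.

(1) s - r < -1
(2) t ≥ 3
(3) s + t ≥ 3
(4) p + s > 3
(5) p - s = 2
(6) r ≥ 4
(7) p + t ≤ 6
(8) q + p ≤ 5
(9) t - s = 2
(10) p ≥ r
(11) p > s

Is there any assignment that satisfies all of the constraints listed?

From constraints 6 and 10: p ≥ r ≥ 4. From constraint 2: t ≥ 3. Hence p + t ≥ 7. But constraint 7 requires p + t ≤ 6, and 6 < 7. Contradiction.

Unsatisfiable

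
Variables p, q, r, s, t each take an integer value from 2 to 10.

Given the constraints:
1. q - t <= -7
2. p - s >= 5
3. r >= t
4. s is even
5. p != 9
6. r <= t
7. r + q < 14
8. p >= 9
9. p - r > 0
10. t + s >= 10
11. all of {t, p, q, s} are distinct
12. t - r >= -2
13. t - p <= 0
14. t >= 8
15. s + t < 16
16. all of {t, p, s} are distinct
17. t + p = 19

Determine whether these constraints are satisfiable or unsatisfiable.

Satisfiable

Take p = 10, q = 2, r = 9, s = 4, t = 9. Then constraint 1: q - t = -7; constraint 2: p - s = 6; constraint 7: r + q = 11, and every other listed constraint is also met.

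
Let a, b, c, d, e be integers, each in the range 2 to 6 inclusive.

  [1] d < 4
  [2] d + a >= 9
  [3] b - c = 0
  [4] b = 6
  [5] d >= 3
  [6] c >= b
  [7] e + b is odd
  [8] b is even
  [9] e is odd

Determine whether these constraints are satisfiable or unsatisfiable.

The assignment a = 6, b = 6, c = 6, d = 3, e = 5 works:
  constraint 2 holds since d + a = 9.
  constraint 3 holds since b - c = 0.
  constraint 7 holds since e + b = 11 is odd.
The rest check out directly.

Satisfiable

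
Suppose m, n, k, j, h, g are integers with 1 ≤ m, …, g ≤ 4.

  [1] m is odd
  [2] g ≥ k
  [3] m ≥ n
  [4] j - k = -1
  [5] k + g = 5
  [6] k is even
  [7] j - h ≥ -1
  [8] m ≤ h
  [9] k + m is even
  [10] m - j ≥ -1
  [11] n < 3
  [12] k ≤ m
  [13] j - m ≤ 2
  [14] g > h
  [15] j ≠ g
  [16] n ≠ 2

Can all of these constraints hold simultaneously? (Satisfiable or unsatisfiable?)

Unsatisfiable

Constraint 6 makes k even and constraint 1 makes m odd, so k + m must be odd. Constraint 9 says k + m is even — contradiction.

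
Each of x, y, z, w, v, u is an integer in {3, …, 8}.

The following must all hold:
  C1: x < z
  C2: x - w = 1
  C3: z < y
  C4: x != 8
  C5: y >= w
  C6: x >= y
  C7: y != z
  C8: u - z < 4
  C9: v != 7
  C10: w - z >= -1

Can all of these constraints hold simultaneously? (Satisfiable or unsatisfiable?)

Unsatisfiable

Constraints 1, 3, and 6 give y ≤ x, x < z, z < y. Chaining: y ≤ x < z < y, which forces y < y — impossible.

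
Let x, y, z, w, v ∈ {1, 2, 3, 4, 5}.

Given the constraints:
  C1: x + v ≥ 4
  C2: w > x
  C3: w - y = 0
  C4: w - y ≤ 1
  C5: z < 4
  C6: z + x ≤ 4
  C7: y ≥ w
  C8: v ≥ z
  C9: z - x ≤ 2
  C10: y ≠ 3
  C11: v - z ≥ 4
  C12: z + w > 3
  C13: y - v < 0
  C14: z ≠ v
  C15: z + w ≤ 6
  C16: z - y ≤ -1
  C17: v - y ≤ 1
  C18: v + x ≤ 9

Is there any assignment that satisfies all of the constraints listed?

Take x = 1, y = 4, z = 1, w = 4, v = 5. Then constraint 1: x + v = 6; constraint 3: w - y = 0; constraint 4: w - y = 0, and every other listed constraint is also met.

Satisfiable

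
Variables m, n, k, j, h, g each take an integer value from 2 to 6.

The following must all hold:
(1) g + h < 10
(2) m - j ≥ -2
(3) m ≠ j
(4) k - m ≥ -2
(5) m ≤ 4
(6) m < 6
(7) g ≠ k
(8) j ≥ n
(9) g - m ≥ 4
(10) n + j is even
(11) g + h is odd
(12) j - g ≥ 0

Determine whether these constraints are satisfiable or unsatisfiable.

Constraints 2, 9, and 12 give m − j ≥ -2, j − g ≥ 0, g − m ≥ 4.
Adding all 3 inequalities: the left sides telescope to 0, and the right sides sum to (-2) + 0 + 4 = 2. So 0 ≥ 2, which is false.

Unsatisfiable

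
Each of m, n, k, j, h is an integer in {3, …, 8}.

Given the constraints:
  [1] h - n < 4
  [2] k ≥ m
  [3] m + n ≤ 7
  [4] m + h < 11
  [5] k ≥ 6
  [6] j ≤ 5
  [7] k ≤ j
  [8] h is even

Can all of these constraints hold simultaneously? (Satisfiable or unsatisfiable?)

Unsatisfiable

From constraints 5 and 7: j ≥ k and k ≥ 6, so j ≥ 6. From constraint 6: j ≤ 5. But 5 < 6, so no value of j works.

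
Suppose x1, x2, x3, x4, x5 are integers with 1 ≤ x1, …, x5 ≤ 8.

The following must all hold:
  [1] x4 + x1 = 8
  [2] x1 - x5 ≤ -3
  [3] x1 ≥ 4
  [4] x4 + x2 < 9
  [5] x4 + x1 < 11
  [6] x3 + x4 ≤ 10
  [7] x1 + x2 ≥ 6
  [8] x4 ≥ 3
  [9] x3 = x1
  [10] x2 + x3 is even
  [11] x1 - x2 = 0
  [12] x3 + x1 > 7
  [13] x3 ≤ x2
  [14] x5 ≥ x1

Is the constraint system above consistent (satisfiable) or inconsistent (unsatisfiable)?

Satisfiable

Try x1 = 4, x2 = 4, x3 = 4, x4 = 4, x5 = 7.
Check constraint 1: x4 + x1 = 8; constraint 2: x1 - x5 = -3; constraint 4: x4 + x2 = 8. The remaining constraints are straightforward to verify.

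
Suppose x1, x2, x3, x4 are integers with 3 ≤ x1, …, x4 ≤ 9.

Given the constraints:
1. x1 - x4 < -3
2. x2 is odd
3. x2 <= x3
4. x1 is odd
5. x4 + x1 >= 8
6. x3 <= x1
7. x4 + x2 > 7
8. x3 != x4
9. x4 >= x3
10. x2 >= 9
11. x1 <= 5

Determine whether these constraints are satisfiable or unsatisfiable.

From constraints 3 and 10: x3 ≥ x2 and x2 ≥ 9, so x3 ≥ 9. From constraints 6 and 11: x3 ≤ x1 and x1 ≤ 5, so x3 ≤ 5. But 5 < 9, so no value of x3 works.

Unsatisfiable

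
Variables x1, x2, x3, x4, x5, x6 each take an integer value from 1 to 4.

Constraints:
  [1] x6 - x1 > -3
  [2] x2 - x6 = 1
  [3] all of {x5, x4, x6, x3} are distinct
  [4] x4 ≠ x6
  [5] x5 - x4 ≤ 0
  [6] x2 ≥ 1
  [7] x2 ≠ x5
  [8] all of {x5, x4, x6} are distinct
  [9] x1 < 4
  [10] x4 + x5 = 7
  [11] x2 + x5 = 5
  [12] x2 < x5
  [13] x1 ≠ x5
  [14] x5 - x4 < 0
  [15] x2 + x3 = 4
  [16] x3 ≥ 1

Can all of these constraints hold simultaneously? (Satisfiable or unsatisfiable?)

One satisfying assignment is x1 = 2, x2 = 2, x3 = 2, x4 = 4, x5 = 3, x6 = 1.
For the less obvious constraints — constraint 1: x6 - x1 = -1; constraint 2: x2 - x6 = 1 — and the others hold by inspection.

Satisfiable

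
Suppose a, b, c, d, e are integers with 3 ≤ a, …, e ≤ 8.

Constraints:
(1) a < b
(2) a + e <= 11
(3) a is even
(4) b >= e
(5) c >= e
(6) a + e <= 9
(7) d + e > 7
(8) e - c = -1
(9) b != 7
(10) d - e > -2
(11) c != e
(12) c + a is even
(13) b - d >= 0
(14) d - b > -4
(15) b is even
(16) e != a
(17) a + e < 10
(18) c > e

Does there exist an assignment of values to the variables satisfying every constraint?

Take a = 4, b = 6, c = 6, d = 4, e = 5. Then constraint 2: a + e = 9; constraint 6: a + e = 9; constraint 7: d + e = 9, and every other listed constraint is also met.

Satisfiable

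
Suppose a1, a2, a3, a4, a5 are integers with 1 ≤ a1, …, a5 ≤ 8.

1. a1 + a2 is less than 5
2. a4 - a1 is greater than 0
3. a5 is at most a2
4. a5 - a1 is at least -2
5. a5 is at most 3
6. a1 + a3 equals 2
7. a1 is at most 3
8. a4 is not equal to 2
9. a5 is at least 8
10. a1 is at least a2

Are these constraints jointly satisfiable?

Unsatisfiable

From constraints 3 and 9: a2 ≥ a5 and a5 ≥ 8, so a2 ≥ 8. From constraints 7 and 10: a2 ≤ a1 and a1 ≤ 3, so a2 ≤ 3. But 3 < 8, so no value of a2 works.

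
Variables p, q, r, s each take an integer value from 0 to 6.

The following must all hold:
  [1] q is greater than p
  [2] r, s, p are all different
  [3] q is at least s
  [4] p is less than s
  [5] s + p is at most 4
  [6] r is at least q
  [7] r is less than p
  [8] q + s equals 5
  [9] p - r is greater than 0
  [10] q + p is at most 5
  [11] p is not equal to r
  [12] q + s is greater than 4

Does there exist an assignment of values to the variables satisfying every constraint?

Unsatisfiable

Constraints 3, 4, 6, and 7 give q ≤ r, r < p, p < s, s ≤ q. Chaining: q ≤ r < p < s ≤ q, which forces q < q — impossible.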